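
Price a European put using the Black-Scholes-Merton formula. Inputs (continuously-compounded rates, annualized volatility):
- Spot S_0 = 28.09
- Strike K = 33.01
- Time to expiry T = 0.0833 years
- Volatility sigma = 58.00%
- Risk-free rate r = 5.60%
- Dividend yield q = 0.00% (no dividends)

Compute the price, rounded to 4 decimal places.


Answer: Price = 5.2430

Derivation:
d1 = (ln(S/K) + (r - q + 0.5*sigma^2) * T) / (sigma * sqrt(T)) = -0.85258467
d2 = d1 - sigma * sqrt(T) = -1.01998276
exp(-rT) = 0.99534606; exp(-qT) = 1.00000000
P = K * exp(-rT) * N(-d2) - S_0 * exp(-qT) * N(-d1)
N(-d1) = 0.80305517; N(-d2) = 0.84613168
P = 33.0100 * 0.99534606 * 0.84613168 - 28.0900 * 1.00000000 * 0.80305517 = 5.2430


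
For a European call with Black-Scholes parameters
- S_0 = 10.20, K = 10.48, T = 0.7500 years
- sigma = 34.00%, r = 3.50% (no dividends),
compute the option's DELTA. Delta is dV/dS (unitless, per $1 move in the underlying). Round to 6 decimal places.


d1 = 0.1444022353; d2 = -0.1500464020
phi(d1) = 0.3948045147; exp(-qT) = 1.0000000000; exp(-rT) = 0.9740915363
N(d1) = 0.5574085741
Delta = exp(-qT) * N(d1) = 1.0000000000 * 0.5574085741 = 0.557409

Answer: Delta = 0.557409


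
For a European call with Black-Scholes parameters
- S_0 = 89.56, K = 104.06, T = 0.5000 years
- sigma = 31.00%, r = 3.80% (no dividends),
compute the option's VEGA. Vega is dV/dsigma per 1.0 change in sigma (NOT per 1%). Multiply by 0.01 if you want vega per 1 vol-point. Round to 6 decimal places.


Answer: Vega = 22.425191

Derivation:
d1 = -0.4882862654; d2 = -0.7074893676
phi(d1) = 0.3541090821; exp(-qT) = 1.0000000000; exp(-rT) = 0.9811793622
Vega = S * exp(-qT) * phi(d1) * sqrt(T) = 89.5600 * 1.0000000000 * 0.3541090821 * 0.7071067812 = 22.425191


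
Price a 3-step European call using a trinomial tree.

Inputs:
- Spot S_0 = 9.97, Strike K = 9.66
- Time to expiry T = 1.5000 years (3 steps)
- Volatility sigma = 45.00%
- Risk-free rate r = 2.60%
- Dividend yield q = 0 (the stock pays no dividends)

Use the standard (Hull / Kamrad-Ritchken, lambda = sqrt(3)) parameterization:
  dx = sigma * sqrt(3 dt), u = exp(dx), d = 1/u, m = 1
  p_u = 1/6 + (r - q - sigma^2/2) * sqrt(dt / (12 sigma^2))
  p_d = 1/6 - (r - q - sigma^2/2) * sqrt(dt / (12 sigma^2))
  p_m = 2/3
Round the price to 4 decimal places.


dt = T/N = 0.500000; dx = sigma*sqrt(3*dt) = 0.551135
u = exp(dx) = 1.735222; d = 1/u = 0.576295
p_u = 0.132533, p_m = 0.666667, p_d = 0.200801
Discount per step: exp(-r*dt) = 0.987084
Stock lattice S(k, j) with j the centered position index:
  k=0: S(0,+0) = 9.9700
  k=1: S(1,-1) = 5.7457; S(1,+0) = 9.9700; S(1,+1) = 17.3002
  k=2: S(2,-2) = 3.3112; S(2,-1) = 5.7457; S(2,+0) = 9.9700; S(2,+1) = 17.3002; S(2,+2) = 30.0196
  k=3: S(3,-3) = 1.9082; S(3,-2) = 3.3112; S(3,-1) = 5.7457; S(3,+0) = 9.9700; S(3,+1) = 17.3002; S(3,+2) = 30.0196; S(3,+3) = 52.0907
Terminal payoffs V(N, j) = max(S_T - K, 0):
  V(3,-3) = 0.000000; V(3,-2) = 0.000000; V(3,-1) = 0.000000; V(3,+0) = 0.310000; V(3,+1) = 7.640160; V(3,+2) = 20.359614; V(3,+3) = 42.430686
Backward induction: V(k, j) = exp(-r*dt) * [p_u * V(k+1, j+1) + p_m * V(k+1, j) + p_d * V(k+1, j-1)]
  V(2,-2) = exp(-r*dt) * [p_u*0.000000 + p_m*0.000000 + p_d*0.000000] = 0.000000
  V(2,-1) = exp(-r*dt) * [p_u*0.310000 + p_m*0.000000 + p_d*0.000000] = 0.040554
  V(2,+0) = exp(-r*dt) * [p_u*7.640160 + p_m*0.310000 + p_d*0.000000] = 1.203489
  V(2,+1) = exp(-r*dt) * [p_u*20.359614 + p_m*7.640160 + p_d*0.310000] = 7.752559
  V(2,+2) = exp(-r*dt) * [p_u*42.430686 + p_m*20.359614 + p_d*7.640160] = 20.462919
  V(1,-1) = exp(-r*dt) * [p_u*1.203489 + p_m*0.040554 + p_d*0.000000] = 0.184129
  V(1,+0) = exp(-r*dt) * [p_u*7.752559 + p_m*1.203489 + p_d*0.040554] = 1.814198
  V(1,+1) = exp(-r*dt) * [p_u*20.462919 + p_m*7.752559 + p_d*1.203489] = 8.017135
  V(0,+0) = exp(-r*dt) * [p_u*8.017135 + p_m*1.814198 + p_d*0.184129] = 2.279147

Answer: Price = V(0,0) = 2.2791


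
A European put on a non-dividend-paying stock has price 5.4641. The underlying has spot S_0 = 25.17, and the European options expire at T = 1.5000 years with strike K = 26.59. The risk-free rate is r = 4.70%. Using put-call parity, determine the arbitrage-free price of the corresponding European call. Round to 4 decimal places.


Put-call parity: C - P = S_0 * exp(-qT) - K * exp(-rT).
S_0 * exp(-qT) = 25.1700 * 1.00000000 = 25.17000000
K * exp(-rT) = 26.5900 * 0.93192774 = 24.77995859
C = P + S*exp(-qT) - K*exp(-rT)
C = 5.4641 + 25.17000000 - 24.77995859 = 5.8541

Answer: Call price = 5.8541


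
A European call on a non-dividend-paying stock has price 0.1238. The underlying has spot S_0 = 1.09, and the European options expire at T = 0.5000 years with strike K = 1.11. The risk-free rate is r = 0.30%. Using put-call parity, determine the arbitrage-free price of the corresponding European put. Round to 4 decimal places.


Answer: Put price = 0.1421

Derivation:
Put-call parity: C - P = S_0 * exp(-qT) - K * exp(-rT).
S_0 * exp(-qT) = 1.0900 * 1.00000000 = 1.09000000
K * exp(-rT) = 1.1100 * 0.99850112 = 1.10833625
P = C - S*exp(-qT) + K*exp(-rT)
P = 0.1238 - 1.09000000 + 1.10833625 = 0.1421


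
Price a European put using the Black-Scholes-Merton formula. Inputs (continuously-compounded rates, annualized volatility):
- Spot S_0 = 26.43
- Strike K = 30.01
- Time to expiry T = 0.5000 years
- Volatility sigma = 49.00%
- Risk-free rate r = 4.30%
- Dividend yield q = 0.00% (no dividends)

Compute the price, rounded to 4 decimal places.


d1 = (ln(S/K) + (r - q + 0.5*sigma^2) * T) / (sigma * sqrt(T)) = -0.13133695
d2 = d1 - sigma * sqrt(T) = -0.47781927
exp(-rT) = 0.97872948; exp(-qT) = 1.00000000
P = K * exp(-rT) * N(-d2) - S_0 * exp(-qT) * N(-d1)
N(-d1) = 0.55224562; N(-d2) = 0.68361058
P = 30.0100 * 0.97872948 * 0.68361058 - 26.4300 * 1.00000000 * 0.55224562 = 5.4829

Answer: Price = 5.4829


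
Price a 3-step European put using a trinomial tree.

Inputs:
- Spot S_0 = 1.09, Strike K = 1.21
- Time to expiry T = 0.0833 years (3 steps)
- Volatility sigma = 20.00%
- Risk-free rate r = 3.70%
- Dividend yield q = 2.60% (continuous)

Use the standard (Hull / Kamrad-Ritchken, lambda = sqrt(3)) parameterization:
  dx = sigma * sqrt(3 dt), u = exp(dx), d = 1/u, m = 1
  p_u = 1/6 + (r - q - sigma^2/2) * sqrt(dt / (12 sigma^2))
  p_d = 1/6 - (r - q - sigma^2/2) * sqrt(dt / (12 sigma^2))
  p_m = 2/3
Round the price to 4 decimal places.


Answer: Price = V(0,0) = 0.1197

Derivation:
dt = T/N = 0.027767; dx = sigma*sqrt(3*dt) = 0.057723
u = exp(dx) = 1.059422; d = 1/u = 0.943911
p_u = 0.164502, p_m = 0.666667, p_d = 0.168831
Discount per step: exp(-r*dt) = 0.998973
Stock lattice S(k, j) with j the centered position index:
  k=0: S(0,+0) = 1.0900
  k=1: S(1,-1) = 1.0289; S(1,+0) = 1.0900; S(1,+1) = 1.1548
  k=2: S(2,-2) = 0.9712; S(2,-1) = 1.0289; S(2,+0) = 1.0900; S(2,+1) = 1.1548; S(2,+2) = 1.2234
  k=3: S(3,-3) = 0.9167; S(3,-2) = 0.9712; S(3,-1) = 1.0289; S(3,+0) = 1.0900; S(3,+1) = 1.1548; S(3,+2) = 1.2234; S(3,+3) = 1.2961
Terminal payoffs V(N, j) = max(K - S_T, 0):
  V(3,-3) = 0.293316; V(3,-2) = 0.238845; V(3,-1) = 0.181137; V(3,+0) = 0.120000; V(3,+1) = 0.055230; V(3,+2) = 0.000000; V(3,+3) = 0.000000
Backward induction: V(k, j) = exp(-r*dt) * [p_u * V(k+1, j+1) + p_m * V(k+1, j) + p_d * V(k+1, j-1)]
  V(2,-2) = exp(-r*dt) * [p_u*0.181137 + p_m*0.238845 + p_d*0.293316] = 0.238303
  V(2,-1) = exp(-r*dt) * [p_u*0.120000 + p_m*0.181137 + p_d*0.238845] = 0.180637
  V(2,+0) = exp(-r*dt) * [p_u*0.055230 + p_m*0.120000 + p_d*0.181137] = 0.119544
  V(2,+1) = exp(-r*dt) * [p_u*0.000000 + p_m*0.055230 + p_d*0.120000] = 0.057021
  V(2,+2) = exp(-r*dt) * [p_u*0.000000 + p_m*0.000000 + p_d*0.055230] = 0.009315
  V(1,-1) = exp(-r*dt) * [p_u*0.119544 + p_m*0.180637 + p_d*0.238303] = 0.180138
  V(1,+0) = exp(-r*dt) * [p_u*0.057021 + p_m*0.119544 + p_d*0.180637] = 0.119451
  V(1,+1) = exp(-r*dt) * [p_u*0.009315 + p_m*0.057021 + p_d*0.119544] = 0.059668
  V(0,+0) = exp(-r*dt) * [p_u*0.059668 + p_m*0.119451 + p_d*0.180138] = 0.119739


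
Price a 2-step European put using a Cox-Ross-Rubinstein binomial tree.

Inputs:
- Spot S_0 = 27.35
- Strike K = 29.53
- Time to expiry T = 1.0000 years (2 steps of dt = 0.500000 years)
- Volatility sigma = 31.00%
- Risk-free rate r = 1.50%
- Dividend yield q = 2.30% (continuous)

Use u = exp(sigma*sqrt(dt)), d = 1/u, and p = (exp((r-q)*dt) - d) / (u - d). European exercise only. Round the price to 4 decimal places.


Answer: Price = V(0,0) = 4.7764

Derivation:
dt = T/N = 0.500000
u = exp(sigma*sqrt(dt)) = 1.245084; d = 1/u = 0.803159
p = (exp((r-q)*dt) - d) / (u - d) = 0.436384
Discount per step: exp(-r*dt) = 0.992528
Stock lattice S(k, i) with i counting down-moves:
  k=0: S(0,0) = 27.3500
  k=1: S(1,0) = 34.0531; S(1,1) = 21.9664
  k=2: S(2,0) = 42.3989; S(2,1) = 27.3500; S(2,2) = 17.6425
Terminal payoffs V(N, i) = max(K - S_T, 0):
  V(2,0) = 0.000000; V(2,1) = 2.180000; V(2,2) = 11.887508
Backward induction: V(k, i) = exp(-r*dt) * [p * V(k+1, i) + (1-p) * V(k+1, i+1)].
  V(1,0) = exp(-r*dt) * [p*0.000000 + (1-p)*2.180000] = 1.219501
  V(1,1) = exp(-r*dt) * [p*2.180000 + (1-p)*11.887508] = 7.594133
  V(0,0) = exp(-r*dt) * [p*1.219501 + (1-p)*7.594133] = 4.776386


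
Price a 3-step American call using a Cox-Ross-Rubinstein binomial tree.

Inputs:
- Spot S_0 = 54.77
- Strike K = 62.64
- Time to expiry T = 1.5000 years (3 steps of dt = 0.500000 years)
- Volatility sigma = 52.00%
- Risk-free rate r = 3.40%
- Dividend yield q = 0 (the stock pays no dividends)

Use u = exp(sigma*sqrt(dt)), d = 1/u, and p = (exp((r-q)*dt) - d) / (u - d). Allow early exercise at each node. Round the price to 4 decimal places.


Answer: Price = V(0,0) = 12.8156

Derivation:
dt = T/N = 0.500000
u = exp(sigma*sqrt(dt)) = 1.444402; d = 1/u = 0.692328
p = (exp((r-q)*dt) - d) / (u - d) = 0.431895
Discount per step: exp(-r*dt) = 0.983144
Stock lattice S(k, i) with i counting down-moves:
  k=0: S(0,0) = 54.7700
  k=1: S(1,0) = 79.1099; S(1,1) = 37.9188
  k=2: S(2,0) = 114.2665; S(2,1) = 54.7700; S(2,2) = 26.2522
  k=3: S(3,0) = 165.0468; S(3,1) = 79.1099; S(3,2) = 37.9188; S(3,3) = 18.1752
Terminal payoffs V(N, i) = max(S_T - K, 0):
  V(3,0) = 102.406818; V(3,1) = 16.469908; V(3,2) = 0.000000; V(3,3) = 0.000000
Backward induction: V(k, i) = exp(-r*dt) * [p * V(k+1, i) + (1-p) * V(k+1, i+1)]; then take max(V_cont, immediate exercise) for American.
  V(2,0) = exp(-r*dt) * [p*102.406818 + (1-p)*16.469908] = 52.682404; exercise = 51.626524; V(2,0) = max -> 52.682404
  V(2,1) = exp(-r*dt) * [p*16.469908 + (1-p)*0.000000] = 6.993373; exercise = 0.000000; V(2,1) = max -> 6.993373
  V(2,2) = exp(-r*dt) * [p*0.000000 + (1-p)*0.000000] = 0.000000; exercise = 0.000000; V(2,2) = max -> 0.000000
  V(1,0) = exp(-r*dt) * [p*52.682404 + (1-p)*6.993373] = 26.275747; exercise = 16.469908; V(1,0) = max -> 26.275747
  V(1,1) = exp(-r*dt) * [p*6.993373 + (1-p)*0.000000] = 2.969493; exercise = 0.000000; V(1,1) = max -> 2.969493
  V(0,0) = exp(-r*dt) * [p*26.275747 + (1-p)*2.969493] = 12.815628; exercise = 0.000000; V(0,0) = max -> 12.815628


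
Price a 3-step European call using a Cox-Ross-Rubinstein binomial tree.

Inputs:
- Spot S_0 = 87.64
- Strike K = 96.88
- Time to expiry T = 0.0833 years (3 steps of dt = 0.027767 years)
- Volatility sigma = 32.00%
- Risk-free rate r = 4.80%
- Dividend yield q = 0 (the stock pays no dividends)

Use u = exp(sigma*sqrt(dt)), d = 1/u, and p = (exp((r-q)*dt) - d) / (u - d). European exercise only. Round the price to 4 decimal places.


dt = T/N = 0.027767
u = exp(sigma*sqrt(dt)) = 1.054770; d = 1/u = 0.948074
p = (exp((r-q)*dt) - d) / (u - d) = 0.499172
Discount per step: exp(-r*dt) = 0.998668
Stock lattice S(k, i) with i counting down-moves:
  k=0: S(0,0) = 87.6400
  k=1: S(1,0) = 92.4400; S(1,1) = 83.0892
  k=2: S(2,0) = 97.5030; S(2,1) = 87.6400; S(2,2) = 78.7747
  k=3: S(3,0) = 102.8432; S(3,1) = 92.4400; S(3,2) = 83.0892; S(3,3) = 74.6843
Terminal payoffs V(N, i) = max(S_T - K, 0):
  V(3,0) = 5.963201; V(3,1) = 0.000000; V(3,2) = 0.000000; V(3,3) = 0.000000
Backward induction: V(k, i) = exp(-r*dt) * [p * V(k+1, i) + (1-p) * V(k+1, i+1)].
  V(2,0) = exp(-r*dt) * [p*5.963201 + (1-p)*0.000000] = 2.972701
  V(2,1) = exp(-r*dt) * [p*0.000000 + (1-p)*0.000000] = 0.000000
  V(2,2) = exp(-r*dt) * [p*0.000000 + (1-p)*0.000000] = 0.000000
  V(1,0) = exp(-r*dt) * [p*2.972701 + (1-p)*0.000000] = 1.481914
  V(1,1) = exp(-r*dt) * [p*0.000000 + (1-p)*0.000000] = 0.000000
  V(0,0) = exp(-r*dt) * [p*1.481914 + (1-p)*0.000000] = 0.738745

Answer: Price = V(0,0) = 0.7387


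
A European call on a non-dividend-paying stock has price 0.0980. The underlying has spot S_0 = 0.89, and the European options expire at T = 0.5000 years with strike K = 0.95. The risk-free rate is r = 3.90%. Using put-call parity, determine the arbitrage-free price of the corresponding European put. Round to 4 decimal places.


Put-call parity: C - P = S_0 * exp(-qT) - K * exp(-rT).
S_0 * exp(-qT) = 0.8900 * 1.00000000 = 0.89000000
K * exp(-rT) = 0.9500 * 0.98068890 = 0.93165445
P = C - S*exp(-qT) + K*exp(-rT)
P = 0.0980 - 0.89000000 + 0.93165445 = 0.1397

Answer: Put price = 0.1397


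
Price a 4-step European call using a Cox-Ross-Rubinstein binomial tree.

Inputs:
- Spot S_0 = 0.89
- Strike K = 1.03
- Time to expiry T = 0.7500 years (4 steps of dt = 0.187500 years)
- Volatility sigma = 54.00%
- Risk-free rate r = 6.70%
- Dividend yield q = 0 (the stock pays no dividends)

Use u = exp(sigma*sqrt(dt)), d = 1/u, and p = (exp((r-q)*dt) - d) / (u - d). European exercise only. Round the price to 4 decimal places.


dt = T/N = 0.187500
u = exp(sigma*sqrt(dt)) = 1.263426; d = 1/u = 0.791499
p = (exp((r-q)*dt) - d) / (u - d) = 0.468596
Discount per step: exp(-r*dt) = 0.987516
Stock lattice S(k, i) with i counting down-moves:
  k=0: S(0,0) = 0.8900
  k=1: S(1,0) = 1.1244; S(1,1) = 0.7044
  k=2: S(2,0) = 1.4207; S(2,1) = 0.8900; S(2,2) = 0.5576
  k=3: S(3,0) = 1.7949; S(3,1) = 1.1244; S(3,2) = 0.7044; S(3,3) = 0.4413
  k=4: S(4,0) = 2.2677; S(4,1) = 1.4207; S(4,2) = 0.8900; S(4,3) = 0.5576; S(4,4) = 0.3493
Terminal payoffs V(N, i) = max(S_T - K, 0):
  V(4,0) = 1.237717; V(4,1) = 0.390658; V(4,2) = 0.000000; V(4,3) = 0.000000; V(4,4) = 0.000000
Backward induction: V(k, i) = exp(-r*dt) * [p * V(k+1, i) + (1-p) * V(k+1, i+1)].
  V(3,0) = exp(-r*dt) * [p*1.237717 + (1-p)*0.390658] = 0.777754
  V(3,1) = exp(-r*dt) * [p*0.390658 + (1-p)*0.000000] = 0.180775
  V(3,2) = exp(-r*dt) * [p*0.000000 + (1-p)*0.000000] = 0.000000
  V(3,3) = exp(-r*dt) * [p*0.000000 + (1-p)*0.000000] = 0.000000
  V(2,0) = exp(-r*dt) * [p*0.777754 + (1-p)*0.180775] = 0.454768
  V(2,1) = exp(-r*dt) * [p*0.180775 + (1-p)*0.000000] = 0.083653
  V(2,2) = exp(-r*dt) * [p*0.000000 + (1-p)*0.000000] = 0.000000
  V(1,0) = exp(-r*dt) * [p*0.454768 + (1-p)*0.083653] = 0.254340
  V(1,1) = exp(-r*dt) * [p*0.083653 + (1-p)*0.000000] = 0.038710
  V(0,0) = exp(-r*dt) * [p*0.254340 + (1-p)*0.038710] = 0.138009

Answer: Price = V(0,0) = 0.1380


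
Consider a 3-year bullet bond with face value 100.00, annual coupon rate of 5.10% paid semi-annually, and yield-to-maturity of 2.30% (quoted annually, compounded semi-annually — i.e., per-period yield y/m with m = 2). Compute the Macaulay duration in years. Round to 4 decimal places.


Answer: Macaulay duration = 2.8277 years

Derivation:
Coupon per period c = face * coupon_rate / m = 2.550000
Periods per year m = 2; per-period yield y/m = 0.011500
Number of cashflows N = 6
Cashflows (t years, CF_t, discount factor 1/(1+y/m)^(m*t), PV):
  t = 0.5000: CF_t = 2.550000, DF = 0.988631, PV = 2.521008
  t = 1.0000: CF_t = 2.550000, DF = 0.977391, PV = 2.492346
  t = 1.5000: CF_t = 2.550000, DF = 0.966279, PV = 2.464010
  t = 2.0000: CF_t = 2.550000, DF = 0.955293, PV = 2.435996
  t = 2.5000: CF_t = 2.550000, DF = 0.944432, PV = 2.408301
  t = 3.0000: CF_t = 102.550000, DF = 0.933694, PV = 95.750344
Price P = sum_t PV_t = 108.072006
Macaulay numerator sum_t t * PV_t:
  t * PV_t at t = 0.5000: 1.260504
  t * PV_t at t = 1.0000: 2.492346
  t * PV_t at t = 1.5000: 3.696015
  t * PV_t at t = 2.0000: 4.871993
  t * PV_t at t = 2.5000: 6.020752
  t * PV_t at t = 3.0000: 287.251031
Macaulay duration D = (sum_t t * PV_t) / P = 305.592642 / 108.072006 = 2.827676


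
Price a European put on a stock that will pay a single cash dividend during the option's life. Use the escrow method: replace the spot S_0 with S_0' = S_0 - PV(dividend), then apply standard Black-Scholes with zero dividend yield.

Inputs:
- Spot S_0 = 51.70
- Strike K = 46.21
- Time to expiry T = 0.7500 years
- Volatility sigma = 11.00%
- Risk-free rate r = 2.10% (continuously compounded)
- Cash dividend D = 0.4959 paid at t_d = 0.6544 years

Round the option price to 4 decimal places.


Answer: Price = 0.2353

Derivation:
PV(D) = D * exp(-r * t_d) = 0.4959 * 0.98635160 = 0.48913176
S_0' = S_0 - PV(D) = 51.7000 - 0.48913176 = 51.21086824
d1 = (ln(S_0'/K) + (r + sigma^2/2)*T) / (sigma*sqrt(T)) = 1.29161711
d2 = d1 - sigma*sqrt(T) = 1.19635431
exp(-rT) = 0.98437338
N(-d1) = 0.09824489; N(-d2) = 0.11577916
P = K * exp(-rT) * N(-d2) - S_0' * N(-d1) = 46.2100 * 0.98437338 * 0.11577916 - 51.21086824 * 0.09824489 = 0.2353


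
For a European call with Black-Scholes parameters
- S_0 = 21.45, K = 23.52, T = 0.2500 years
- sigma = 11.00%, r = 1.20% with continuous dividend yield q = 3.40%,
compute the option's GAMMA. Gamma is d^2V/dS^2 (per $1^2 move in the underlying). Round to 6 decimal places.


d1 = -1.7475268665; d2 = -1.8025268665
phi(d1) = 0.0866512699; exp(-qT) = 0.9915360229; exp(-rT) = 0.9970044955
Gamma = exp(-qT) * phi(d1) / (S * sigma * sqrt(T)) = 0.9915360229 * 0.0866512699 / (21.4500 * 0.1100 * 0.5000000000) = 0.072827

Answer: Gamma = 0.072827


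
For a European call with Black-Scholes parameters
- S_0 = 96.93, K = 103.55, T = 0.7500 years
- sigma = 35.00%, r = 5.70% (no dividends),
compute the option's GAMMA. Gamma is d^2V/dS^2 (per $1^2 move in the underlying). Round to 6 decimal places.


Answer: Gamma = 0.013541

Derivation:
d1 = 0.0746331807; d2 = -0.2284757106
phi(d1) = 0.3978327496; exp(-qT) = 1.0000000000; exp(-rT) = 0.9581508979
Gamma = exp(-qT) * phi(d1) / (S * sigma * sqrt(T)) = 1.0000000000 * 0.3978327496 / (96.9300 * 0.3500 * 0.8660254038) = 0.013541


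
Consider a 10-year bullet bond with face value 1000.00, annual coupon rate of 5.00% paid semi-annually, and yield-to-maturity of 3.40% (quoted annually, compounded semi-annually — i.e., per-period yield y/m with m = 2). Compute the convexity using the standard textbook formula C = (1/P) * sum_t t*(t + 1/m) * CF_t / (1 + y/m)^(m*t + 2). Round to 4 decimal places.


Coupon per period c = face * coupon_rate / m = 25.000000
Periods per year m = 2; per-period yield y/m = 0.017000
Number of cashflows N = 20
Cashflows (t years, CF_t, discount factor 1/(1+y/m)^(m*t), PV):
  t = 0.5000: CF_t = 25.000000, DF = 0.983284, PV = 24.582104
  t = 1.0000: CF_t = 25.000000, DF = 0.966848, PV = 24.171194
  t = 1.5000: CF_t = 25.000000, DF = 0.950686, PV = 23.767152
  t = 2.0000: CF_t = 25.000000, DF = 0.934795, PV = 23.369865
  t = 2.5000: CF_t = 25.000000, DF = 0.919169, PV = 22.979218
  t = 3.0000: CF_t = 25.000000, DF = 0.903804, PV = 22.595101
  t = 3.5000: CF_t = 25.000000, DF = 0.888696, PV = 22.217405
  t = 4.0000: CF_t = 25.000000, DF = 0.873841, PV = 21.846023
  t = 4.5000: CF_t = 25.000000, DF = 0.859234, PV = 21.480849
  t = 5.0000: CF_t = 25.000000, DF = 0.844871, PV = 21.121778
  t = 5.5000: CF_t = 25.000000, DF = 0.830748, PV = 20.768710
  t = 6.0000: CF_t = 25.000000, DF = 0.816862, PV = 20.421544
  t = 6.5000: CF_t = 25.000000, DF = 0.803207, PV = 20.080181
  t = 7.0000: CF_t = 25.000000, DF = 0.789781, PV = 19.744524
  t = 7.5000: CF_t = 25.000000, DF = 0.776579, PV = 19.414478
  t = 8.0000: CF_t = 25.000000, DF = 0.763598, PV = 19.089949
  t = 8.5000: CF_t = 25.000000, DF = 0.750834, PV = 18.770844
  t = 9.0000: CF_t = 25.000000, DF = 0.738283, PV = 18.457074
  t = 9.5000: CF_t = 25.000000, DF = 0.725942, PV = 18.148549
  t = 10.0000: CF_t = 1025.000000, DF = 0.713807, PV = 731.652409
Price P = sum_t PV_t = 1134.678951
Convexity numerator sum_t t*(t + 1/m) * CF_t / (1+y/m)^(m*t + 2):
  t = 0.5000: term = 11.883576
  t = 1.0000: term = 35.054797
  t = 1.5000: term = 68.937654
  t = 2.0000: term = 112.975506
  t = 2.5000: term = 166.630540
  t = 3.0000: term = 229.383241
  t = 3.5000: term = 300.731879
  t = 4.0000: term = 380.192009
  t = 4.5000: term = 467.295980
  t = 5.0000: term = 561.592459
  t = 5.5000: term = 662.645969
  t = 6.0000: term = 770.036435
  t = 6.5000: term = 883.358742
  t = 7.0000: term = 1002.222308
  t = 7.5000: term = 1126.250662
  t = 8.0000: term = 1255.081040
  t = 8.5000: term = 1388.363982
  t = 9.0000: term = 1525.762951
  t = 9.5000: term = 1666.953950
  t = 10.0000: term = 74276.631538
Convexity = (1/P) * sum = 86891.985218 / 1134.678951 = 76.578476

Answer: Convexity = 76.5785


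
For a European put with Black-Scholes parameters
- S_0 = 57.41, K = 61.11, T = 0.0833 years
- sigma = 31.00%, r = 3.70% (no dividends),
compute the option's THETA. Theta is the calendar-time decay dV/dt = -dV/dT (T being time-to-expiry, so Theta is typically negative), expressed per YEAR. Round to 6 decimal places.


Answer: Theta = -8.441745

Derivation:
d1 = -0.6188832927; d2 = -0.7083546847
phi(d1) = 0.3294117476; exp(-qT) = 1.0000000000; exp(-rT) = 0.9969226448
Theta = -S*exp(-qT)*phi(d1)*sigma/(2*sqrt(T)) + r*K*exp(-rT)*N(-d2) - q*S*exp(-qT)*N(-d1)
N(-d1) = 0.7320033772; N(-d2) = 0.7606374871; sqrt(T) = 0.2886173938
Term 1 = -57.4100 * 1.0000000000 * 0.3294117476 * 0.3100 / (2 * 0.2886173938) = -10.1563071720
Term 2 = 0.0370 * 61.1100 * 0.9969226448 * 0.7606374871 = 1.7145619995
Term 3 = 0 (no dividend yield, q = 0)
Theta = -10.1563071720 + (1.7145619995) + (0.0000000000) = -8.441745


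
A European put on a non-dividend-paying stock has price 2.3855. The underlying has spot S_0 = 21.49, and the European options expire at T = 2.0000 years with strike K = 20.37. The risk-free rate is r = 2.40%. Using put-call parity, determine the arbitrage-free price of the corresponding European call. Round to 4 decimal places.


Answer: Call price = 4.4602

Derivation:
Put-call parity: C - P = S_0 * exp(-qT) - K * exp(-rT).
S_0 * exp(-qT) = 21.4900 * 1.00000000 = 21.49000000
K * exp(-rT) = 20.3700 * 0.95313379 = 19.41533524
C = P + S*exp(-qT) - K*exp(-rT)
C = 2.3855 + 21.49000000 - 19.41533524 = 4.4602


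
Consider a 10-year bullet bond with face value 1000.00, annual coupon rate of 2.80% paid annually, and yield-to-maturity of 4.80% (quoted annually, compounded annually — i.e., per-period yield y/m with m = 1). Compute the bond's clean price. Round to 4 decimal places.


Coupon per period c = face * coupon_rate / m = 28.000000
Periods per year m = 1; per-period yield y/m = 0.048000
Number of cashflows N = 10
Cashflows (t years, CF_t, discount factor 1/(1+y/m)^(m*t), PV):
  t = 1.0000: CF_t = 28.000000, DF = 0.954198, PV = 26.717557
  t = 2.0000: CF_t = 28.000000, DF = 0.910495, PV = 25.493852
  t = 3.0000: CF_t = 28.000000, DF = 0.868793, PV = 24.326195
  t = 4.0000: CF_t = 28.000000, DF = 0.829001, PV = 23.212018
  t = 5.0000: CF_t = 28.000000, DF = 0.791031, PV = 22.148872
  t = 6.0000: CF_t = 28.000000, DF = 0.754801, PV = 21.134420
  t = 7.0000: CF_t = 28.000000, DF = 0.720230, PV = 20.166431
  t = 8.0000: CF_t = 28.000000, DF = 0.687242, PV = 19.242778
  t = 9.0000: CF_t = 28.000000, DF = 0.655765, PV = 18.361429
  t = 10.0000: CF_t = 1028.000000, DF = 0.625730, PV = 643.250731
Price P = sum_t PV_t = 844.054284

Answer: Price = 844.0543


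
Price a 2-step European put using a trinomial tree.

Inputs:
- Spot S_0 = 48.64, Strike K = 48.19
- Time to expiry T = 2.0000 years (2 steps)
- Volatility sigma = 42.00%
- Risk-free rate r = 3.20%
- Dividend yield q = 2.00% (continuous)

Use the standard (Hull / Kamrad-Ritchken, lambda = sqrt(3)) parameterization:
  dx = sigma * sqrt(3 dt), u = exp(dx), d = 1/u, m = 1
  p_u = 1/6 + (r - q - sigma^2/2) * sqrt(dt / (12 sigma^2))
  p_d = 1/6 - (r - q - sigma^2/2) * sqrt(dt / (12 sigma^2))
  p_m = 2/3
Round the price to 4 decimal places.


dt = T/N = 1.000000; dx = sigma*sqrt(3*dt) = 0.727461
u = exp(dx) = 2.069819; d = 1/u = 0.483134
p_u = 0.114293, p_m = 0.666667, p_d = 0.219041
Discount per step: exp(-r*dt) = 0.968507
Stock lattice S(k, j) with j the centered position index:
  k=0: S(0,+0) = 48.6400
  k=1: S(1,-1) = 23.4996; S(1,+0) = 48.6400; S(1,+1) = 100.6760
  k=2: S(2,-2) = 11.3535; S(2,-1) = 23.4996; S(2,+0) = 48.6400; S(2,+1) = 100.6760; S(2,+2) = 208.3812
Terminal payoffs V(N, j) = max(K - S_T, 0):
  V(2,-2) = 36.836528; V(2,-1) = 24.690365; V(2,+0) = 0.000000; V(2,+1) = 0.000000; V(2,+2) = 0.000000
Backward induction: V(k, j) = exp(-r*dt) * [p_u * V(k+1, j+1) + p_m * V(k+1, j) + p_d * V(k+1, j-1)]
  V(1,-1) = exp(-r*dt) * [p_u*0.000000 + p_m*24.690365 + p_d*36.836528] = 23.756438
  V(1,+0) = exp(-r*dt) * [p_u*0.000000 + p_m*0.000000 + p_d*24.690365] = 5.237869
  V(1,+1) = exp(-r*dt) * [p_u*0.000000 + p_m*0.000000 + p_d*0.000000] = 0.000000
  V(0,+0) = exp(-r*dt) * [p_u*0.000000 + p_m*5.237869 + p_d*23.756438] = 8.421685

Answer: Price = V(0,0) = 8.4217


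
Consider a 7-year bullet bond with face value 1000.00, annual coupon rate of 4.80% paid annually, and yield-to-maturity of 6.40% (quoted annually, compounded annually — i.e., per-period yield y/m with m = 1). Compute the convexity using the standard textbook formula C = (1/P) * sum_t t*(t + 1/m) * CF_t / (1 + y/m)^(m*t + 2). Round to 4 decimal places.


Answer: Convexity = 40.7134

Derivation:
Coupon per period c = face * coupon_rate / m = 48.000000
Periods per year m = 1; per-period yield y/m = 0.064000
Number of cashflows N = 7
Cashflows (t years, CF_t, discount factor 1/(1+y/m)^(m*t), PV):
  t = 1.0000: CF_t = 48.000000, DF = 0.939850, PV = 45.112782
  t = 2.0000: CF_t = 48.000000, DF = 0.883317, PV = 42.399231
  t = 3.0000: CF_t = 48.000000, DF = 0.830185, PV = 39.848901
  t = 4.0000: CF_t = 48.000000, DF = 0.780249, PV = 37.451975
  t = 5.0000: CF_t = 48.000000, DF = 0.733317, PV = 35.199225
  t = 6.0000: CF_t = 48.000000, DF = 0.689208, PV = 33.081978
  t = 7.0000: CF_t = 1048.000000, DF = 0.647752, PV = 678.843849
Price P = sum_t PV_t = 911.937941
Convexity numerator sum_t t*(t + 1/m) * CF_t / (1+y/m)^(m*t + 2):
  t = 1.0000: term = 79.697803
  t = 2.0000: term = 224.711850
  t = 3.0000: term = 422.390696
  t = 4.0000: term = 661.639562
  t = 5.0000: term = 932.762540
  t = 6.0000: term = 1227.319132
  t = 7.0000: term = 33579.533467
Convexity = (1/P) * sum = 37128.055049 / 911.937941 = 40.713357


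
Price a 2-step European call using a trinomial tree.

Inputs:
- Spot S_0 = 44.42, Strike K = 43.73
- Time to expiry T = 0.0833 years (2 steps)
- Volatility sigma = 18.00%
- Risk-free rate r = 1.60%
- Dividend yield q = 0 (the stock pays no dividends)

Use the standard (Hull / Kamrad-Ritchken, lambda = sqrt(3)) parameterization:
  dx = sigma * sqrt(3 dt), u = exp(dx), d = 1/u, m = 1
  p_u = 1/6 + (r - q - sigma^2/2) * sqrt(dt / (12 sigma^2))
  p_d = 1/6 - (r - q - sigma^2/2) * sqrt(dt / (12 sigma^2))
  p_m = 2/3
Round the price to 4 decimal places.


Answer: Price = V(0,0) = 1.3312

Derivation:
dt = T/N = 0.041650; dx = sigma*sqrt(3*dt) = 0.063627
u = exp(dx) = 1.065695; d = 1/u = 0.938355
p_u = 0.166601, p_m = 0.666667, p_d = 0.166732
Discount per step: exp(-r*dt) = 0.999334
Stock lattice S(k, j) with j the centered position index:
  k=0: S(0,+0) = 44.4200
  k=1: S(1,-1) = 41.6817; S(1,+0) = 44.4200; S(1,+1) = 47.3382
  k=2: S(2,-2) = 39.1123; S(2,-1) = 41.6817; S(2,+0) = 44.4200; S(2,+1) = 47.3382; S(2,+2) = 50.4480
Terminal payoffs V(N, j) = max(S_T - K, 0):
  V(2,-2) = 0.000000; V(2,-1) = 0.000000; V(2,+0) = 0.690000; V(2,+1) = 3.608158; V(2,+2) = 6.718024
Backward induction: V(k, j) = exp(-r*dt) * [p_u * V(k+1, j+1) + p_m * V(k+1, j) + p_d * V(k+1, j-1)]
  V(1,-1) = exp(-r*dt) * [p_u*0.690000 + p_m*0.000000 + p_d*0.000000] = 0.114878
  V(1,+0) = exp(-r*dt) * [p_u*3.608158 + p_m*0.690000 + p_d*0.000000] = 1.060417
  V(1,+1) = exp(-r*dt) * [p_u*6.718024 + p_m*3.608158 + p_d*0.690000] = 3.637290
  V(0,+0) = exp(-r*dt) * [p_u*3.637290 + p_m*1.060417 + p_d*0.114878] = 1.331188


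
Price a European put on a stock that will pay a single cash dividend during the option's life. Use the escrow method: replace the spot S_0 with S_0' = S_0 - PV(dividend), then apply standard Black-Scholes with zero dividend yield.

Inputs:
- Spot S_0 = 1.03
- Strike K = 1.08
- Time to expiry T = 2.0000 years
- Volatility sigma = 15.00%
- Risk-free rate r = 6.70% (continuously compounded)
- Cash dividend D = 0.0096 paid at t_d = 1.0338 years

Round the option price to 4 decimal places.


Answer: Price = 0.0503

Derivation:
PV(D) = D * exp(-r * t_d) = 0.0096 * 0.93307975 = 0.00895757
S_0' = S_0 - PV(D) = 1.0300 - 0.00895757 = 1.02104243
d1 = (ln(S_0'/K) + (r + sigma^2/2)*T) / (sigma*sqrt(T)) = 0.47311600
d2 = d1 - sigma*sqrt(T) = 0.26098396
exp(-rT) = 0.87459006
N(-d1) = 0.31806521; N(-d2) = 0.39705244
P = K * exp(-rT) * N(-d2) - S_0' * N(-d1) = 1.0800 * 0.87459006 * 0.39705244 - 1.02104243 * 0.31806521 = 0.0503


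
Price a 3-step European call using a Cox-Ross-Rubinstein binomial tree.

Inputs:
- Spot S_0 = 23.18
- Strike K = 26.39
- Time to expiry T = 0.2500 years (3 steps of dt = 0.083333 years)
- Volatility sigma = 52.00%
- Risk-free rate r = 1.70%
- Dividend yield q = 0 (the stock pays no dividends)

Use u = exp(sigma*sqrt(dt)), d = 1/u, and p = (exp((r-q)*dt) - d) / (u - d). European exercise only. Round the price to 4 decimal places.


Answer: Price = V(0,0) = 1.2024

Derivation:
dt = T/N = 0.083333
u = exp(sigma*sqrt(dt)) = 1.161963; d = 1/u = 0.860612
p = (exp((r-q)*dt) - d) / (u - d) = 0.467247
Discount per step: exp(-r*dt) = 0.998584
Stock lattice S(k, i) with i counting down-moves:
  k=0: S(0,0) = 23.1800
  k=1: S(1,0) = 26.9343; S(1,1) = 19.9490
  k=2: S(2,0) = 31.2967; S(2,1) = 23.1800; S(2,2) = 17.1684
  k=3: S(3,0) = 36.3656; S(3,1) = 26.9343; S(3,2) = 19.9490; S(3,3) = 14.7753
Terminal payoffs V(N, i) = max(S_T - K, 0):
  V(3,0) = 9.975592; V(3,1) = 0.544309; V(3,2) = 0.000000; V(3,3) = 0.000000
Backward induction: V(k, i) = exp(-r*dt) * [p * V(k+1, i) + (1-p) * V(k+1, i+1)].
  V(2,0) = exp(-r*dt) * [p*9.975592 + (1-p)*0.544309] = 4.944038
  V(2,1) = exp(-r*dt) * [p*0.544309 + (1-p)*0.000000] = 0.253967
  V(2,2) = exp(-r*dt) * [p*0.000000 + (1-p)*0.000000] = 0.000000
  V(1,0) = exp(-r*dt) * [p*4.944038 + (1-p)*0.253967] = 2.441926
  V(1,1) = exp(-r*dt) * [p*0.253967 + (1-p)*0.000000] = 0.118497
  V(0,0) = exp(-r*dt) * [p*2.441926 + (1-p)*0.118497] = 1.202408


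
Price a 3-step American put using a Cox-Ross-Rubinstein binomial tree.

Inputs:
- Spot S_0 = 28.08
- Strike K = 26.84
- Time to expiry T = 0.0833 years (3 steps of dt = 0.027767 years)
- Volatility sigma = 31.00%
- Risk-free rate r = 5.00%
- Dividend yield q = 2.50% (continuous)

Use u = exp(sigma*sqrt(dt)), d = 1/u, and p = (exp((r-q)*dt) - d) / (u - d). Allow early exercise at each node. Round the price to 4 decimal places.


Answer: Price = V(0,0) = 0.4312

Derivation:
dt = T/N = 0.027767
u = exp(sigma*sqrt(dt)) = 1.053014; d = 1/u = 0.949655
p = (exp((r-q)*dt) - d) / (u - d) = 0.493807
Discount per step: exp(-r*dt) = 0.998613
Stock lattice S(k, i) with i counting down-moves:
  k=0: S(0,0) = 28.0800
  k=1: S(1,0) = 29.5686; S(1,1) = 26.6663
  k=2: S(2,0) = 31.1362; S(2,1) = 28.0800; S(2,2) = 25.3238
  k=3: S(3,0) = 32.7868; S(3,1) = 29.5686; S(3,2) = 26.6663; S(3,3) = 24.0489
Terminal payoffs V(N, i) = max(K - S_T, 0):
  V(3,0) = 0.000000; V(3,1) = 0.000000; V(3,2) = 0.173683; V(3,3) = 2.791116
Backward induction: V(k, i) = exp(-r*dt) * [p * V(k+1, i) + (1-p) * V(k+1, i+1)]; then take max(V_cont, immediate exercise) for American.
  V(2,0) = exp(-r*dt) * [p*0.000000 + (1-p)*0.000000] = 0.000000; exercise = 0.000000; V(2,0) = max -> 0.000000
  V(2,1) = exp(-r*dt) * [p*0.000000 + (1-p)*0.173683] = 0.087795; exercise = 0.000000; V(2,1) = max -> 0.087795
  V(2,2) = exp(-r*dt) * [p*0.173683 + (1-p)*2.791116] = 1.496530; exercise = 1.516194; V(2,2) = max -> 1.516194
  V(1,0) = exp(-r*dt) * [p*0.000000 + (1-p)*0.087795] = 0.044380; exercise = 0.000000; V(1,0) = max -> 0.044380
  V(1,1) = exp(-r*dt) * [p*0.087795 + (1-p)*1.516194] = 0.809715; exercise = 0.173683; V(1,1) = max -> 0.809715
  V(0,0) = exp(-r*dt) * [p*0.044380 + (1-p)*0.809715] = 0.431188; exercise = 0.000000; V(0,0) = max -> 0.431188


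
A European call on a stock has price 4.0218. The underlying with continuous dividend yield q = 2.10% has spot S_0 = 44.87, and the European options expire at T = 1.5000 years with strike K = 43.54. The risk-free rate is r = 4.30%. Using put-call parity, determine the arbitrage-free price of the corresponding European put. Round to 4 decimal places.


Put-call parity: C - P = S_0 * exp(-qT) - K * exp(-rT).
S_0 * exp(-qT) = 44.8700 * 0.96899096 = 43.47862422
K * exp(-rT) = 43.5400 * 0.93753611 = 40.82032241
P = C - S*exp(-qT) + K*exp(-rT)
P = 4.0218 - 43.47862422 + 40.82032241 = 1.3635

Answer: Put price = 1.3635


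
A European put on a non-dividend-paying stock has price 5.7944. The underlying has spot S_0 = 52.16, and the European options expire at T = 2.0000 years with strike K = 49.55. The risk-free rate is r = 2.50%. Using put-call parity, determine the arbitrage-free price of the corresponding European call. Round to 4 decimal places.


Put-call parity: C - P = S_0 * exp(-qT) - K * exp(-rT).
S_0 * exp(-qT) = 52.1600 * 1.00000000 = 52.16000000
K * exp(-rT) = 49.5500 * 0.95122942 = 47.13341798
C = P + S*exp(-qT) - K*exp(-rT)
C = 5.7944 + 52.16000000 - 47.13341798 = 10.8210

Answer: Call price = 10.8210


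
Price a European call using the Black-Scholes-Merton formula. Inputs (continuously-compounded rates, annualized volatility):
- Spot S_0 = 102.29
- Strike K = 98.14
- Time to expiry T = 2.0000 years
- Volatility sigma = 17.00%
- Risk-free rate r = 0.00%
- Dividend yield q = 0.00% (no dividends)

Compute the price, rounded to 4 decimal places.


d1 = (ln(S/K) + (r - q + 0.5*sigma^2) * T) / (sigma * sqrt(T)) = 0.29247969
d2 = d1 - sigma * sqrt(T) = 0.05206338
exp(-rT) = 1.00000000; exp(-qT) = 1.00000000
C = S_0 * exp(-qT) * N(d1) - K * exp(-rT) * N(d2)
N(d1) = 0.61504006; N(d2) = 0.52076090
C = 102.2900 * 1.00000000 * 0.61504006 - 98.1400 * 1.00000000 * 0.52076090 = 11.8050

Answer: Price = 11.8050


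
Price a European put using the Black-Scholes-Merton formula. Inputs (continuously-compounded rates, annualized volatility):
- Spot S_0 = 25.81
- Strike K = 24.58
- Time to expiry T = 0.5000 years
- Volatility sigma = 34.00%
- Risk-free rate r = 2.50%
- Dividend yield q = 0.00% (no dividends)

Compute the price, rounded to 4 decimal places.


d1 = (ln(S/K) + (r - q + 0.5*sigma^2) * T) / (sigma * sqrt(T)) = 0.37530279
d2 = d1 - sigma * sqrt(T) = 0.13488648
exp(-rT) = 0.98757780; exp(-qT) = 1.00000000
P = K * exp(-rT) * N(-d2) - S_0 * exp(-qT) * N(-d1)
N(-d1) = 0.35371765; N(-d2) = 0.44635081
P = 24.5800 * 0.98757780 * 0.44635081 - 25.8100 * 1.00000000 * 0.35371765 = 1.7056

Answer: Price = 1.7056


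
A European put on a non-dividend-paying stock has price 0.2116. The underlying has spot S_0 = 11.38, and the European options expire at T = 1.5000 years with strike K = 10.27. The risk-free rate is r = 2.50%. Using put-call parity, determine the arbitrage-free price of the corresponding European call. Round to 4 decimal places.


Answer: Call price = 1.6996

Derivation:
Put-call parity: C - P = S_0 * exp(-qT) - K * exp(-rT).
S_0 * exp(-qT) = 11.3800 * 1.00000000 = 11.38000000
K * exp(-rT) = 10.2700 * 0.96319442 = 9.89200667
C = P + S*exp(-qT) - K*exp(-rT)
C = 0.2116 + 11.38000000 - 9.89200667 = 1.6996


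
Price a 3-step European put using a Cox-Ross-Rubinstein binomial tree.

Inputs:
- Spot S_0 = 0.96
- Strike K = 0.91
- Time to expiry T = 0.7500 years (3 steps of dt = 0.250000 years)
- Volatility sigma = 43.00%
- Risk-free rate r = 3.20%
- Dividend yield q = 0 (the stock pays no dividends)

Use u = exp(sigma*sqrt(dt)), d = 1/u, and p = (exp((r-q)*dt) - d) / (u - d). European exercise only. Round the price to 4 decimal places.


dt = T/N = 0.250000
u = exp(sigma*sqrt(dt)) = 1.239862; d = 1/u = 0.806541
p = (exp((r-q)*dt) - d) / (u - d) = 0.464992
Discount per step: exp(-r*dt) = 0.992032
Stock lattice S(k, i) with i counting down-moves:
  k=0: S(0,0) = 0.9600
  k=1: S(1,0) = 1.1903; S(1,1) = 0.7743
  k=2: S(2,0) = 1.4758; S(2,1) = 0.9600; S(2,2) = 0.6245
  k=3: S(3,0) = 1.8297; S(3,1) = 1.1903; S(3,2) = 0.7743; S(3,3) = 0.5037
Terminal payoffs V(N, i) = max(K - S_T, 0):
  V(3,0) = 0.000000; V(3,1) = 0.000000; V(3,2) = 0.135720; V(3,3) = 0.406324
Backward induction: V(k, i) = exp(-r*dt) * [p * V(k+1, i) + (1-p) * V(k+1, i+1)].
  V(2,0) = exp(-r*dt) * [p*0.000000 + (1-p)*0.000000] = 0.000000
  V(2,1) = exp(-r*dt) * [p*0.000000 + (1-p)*0.135720] = 0.072033
  V(2,2) = exp(-r*dt) * [p*0.135720 + (1-p)*0.406324] = 0.278260
  V(1,0) = exp(-r*dt) * [p*0.000000 + (1-p)*0.072033] = 0.038231
  V(1,1) = exp(-r*dt) * [p*0.072033 + (1-p)*0.278260] = 0.180913
  V(0,0) = exp(-r*dt) * [p*0.038231 + (1-p)*0.180913] = 0.113654

Answer: Price = V(0,0) = 0.1137


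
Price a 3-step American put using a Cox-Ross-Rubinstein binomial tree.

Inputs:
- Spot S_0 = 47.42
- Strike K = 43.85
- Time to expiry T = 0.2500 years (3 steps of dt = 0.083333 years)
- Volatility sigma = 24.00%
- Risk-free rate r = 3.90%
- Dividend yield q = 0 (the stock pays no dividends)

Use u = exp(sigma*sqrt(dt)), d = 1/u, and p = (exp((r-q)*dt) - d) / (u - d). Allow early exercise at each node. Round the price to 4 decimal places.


Answer: Price = V(0,0) = 0.6356

Derivation:
dt = T/N = 0.083333
u = exp(sigma*sqrt(dt)) = 1.071738; d = 1/u = 0.933063
p = (exp((r-q)*dt) - d) / (u - d) = 0.506161
Discount per step: exp(-r*dt) = 0.996755
Stock lattice S(k, i) with i counting down-moves:
  k=0: S(0,0) = 47.4200
  k=1: S(1,0) = 50.8218; S(1,1) = 44.2459
  k=2: S(2,0) = 54.4677; S(2,1) = 47.4200; S(2,2) = 41.2842
  k=3: S(3,0) = 58.3751; S(3,1) = 50.8218; S(3,2) = 44.2459; S(3,3) = 38.5208
Terminal payoffs V(N, i) = max(K - S_T, 0):
  V(3,0) = 0.000000; V(3,1) = 0.000000; V(3,2) = 0.000000; V(3,3) = 5.329214
Backward induction: V(k, i) = exp(-r*dt) * [p * V(k+1, i) + (1-p) * V(k+1, i+1)]; then take max(V_cont, immediate exercise) for American.
  V(2,0) = exp(-r*dt) * [p*0.000000 + (1-p)*0.000000] = 0.000000; exercise = 0.000000; V(2,0) = max -> 0.000000
  V(2,1) = exp(-r*dt) * [p*0.000000 + (1-p)*0.000000] = 0.000000; exercise = 0.000000; V(2,1) = max -> 0.000000
  V(2,2) = exp(-r*dt) * [p*0.000000 + (1-p)*5.329214] = 2.623236; exercise = 2.565794; V(2,2) = max -> 2.623236
  V(1,0) = exp(-r*dt) * [p*0.000000 + (1-p)*0.000000] = 0.000000; exercise = 0.000000; V(1,0) = max -> 0.000000
  V(1,1) = exp(-r*dt) * [p*0.000000 + (1-p)*2.623236] = 1.291254; exercise = 0.000000; V(1,1) = max -> 1.291254
  V(0,0) = exp(-r*dt) * [p*0.000000 + (1-p)*1.291254] = 0.635603; exercise = 0.000000; V(0,0) = max -> 0.635603


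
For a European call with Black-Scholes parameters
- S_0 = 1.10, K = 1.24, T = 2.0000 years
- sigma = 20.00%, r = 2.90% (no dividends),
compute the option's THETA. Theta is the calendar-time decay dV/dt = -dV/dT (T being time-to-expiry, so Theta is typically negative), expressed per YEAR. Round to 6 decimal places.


Answer: Theta = -0.043136

Derivation:
d1 = -0.0770788811; d2 = -0.3599215936
phi(d1) = 0.3977589501; exp(-qT) = 1.0000000000; exp(-rT) = 0.9436499474
Theta = -S*exp(-qT)*phi(d1)*sigma/(2*sqrt(T)) - r*K*exp(-rT)*N(d2) + q*S*exp(-qT)*N(d1)
N(d1) = 0.4692803967; N(d2) = 0.3594528842; sqrt(T) = 1.4142135624
Term 1 = -1.1000 * 1.0000000000 * 0.3977589501 * 0.2000 / (2 * 1.4142135624) = -0.0309383856
Term 2 = -0.0290 * 1.2400 * 0.9436499474 * 0.3594528842 = -0.0121975491
Term 3 = 0 (no dividend yield, q = 0)
Theta = -0.0309383856 + (-0.0121975491) + (0.0000000000) = -0.043136


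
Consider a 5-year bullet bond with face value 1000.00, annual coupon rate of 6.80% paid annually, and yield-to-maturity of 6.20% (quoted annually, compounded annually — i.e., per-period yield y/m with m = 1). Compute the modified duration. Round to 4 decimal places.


Coupon per period c = face * coupon_rate / m = 68.000000
Periods per year m = 1; per-period yield y/m = 0.062000
Number of cashflows N = 5
Cashflows (t years, CF_t, discount factor 1/(1+y/m)^(m*t), PV):
  t = 1.0000: CF_t = 68.000000, DF = 0.941620, PV = 64.030132
  t = 2.0000: CF_t = 68.000000, DF = 0.886647, PV = 60.292026
  t = 3.0000: CF_t = 68.000000, DF = 0.834885, PV = 56.772153
  t = 4.0000: CF_t = 68.000000, DF = 0.786144, PV = 53.457771
  t = 5.0000: CF_t = 1068.000000, DF = 0.740248, PV = 790.585180
Price P = sum_t PV_t = 1025.137262
First compute Macaulay numerator sum_t t * PV_t:
  t * PV_t at t = 1.0000: 64.030132
  t * PV_t at t = 2.0000: 120.584052
  t * PV_t at t = 3.0000: 170.316458
  t * PV_t at t = 4.0000: 213.831084
  t * PV_t at t = 5.0000: 3952.925900
Macaulay duration D = 4521.687626 / 1025.137262 = 4.410812
Modified duration = D / (1 + y/m) = 4.410812 / (1 + 0.062000) = 4.153307

Answer: Modified duration = 4.1533
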